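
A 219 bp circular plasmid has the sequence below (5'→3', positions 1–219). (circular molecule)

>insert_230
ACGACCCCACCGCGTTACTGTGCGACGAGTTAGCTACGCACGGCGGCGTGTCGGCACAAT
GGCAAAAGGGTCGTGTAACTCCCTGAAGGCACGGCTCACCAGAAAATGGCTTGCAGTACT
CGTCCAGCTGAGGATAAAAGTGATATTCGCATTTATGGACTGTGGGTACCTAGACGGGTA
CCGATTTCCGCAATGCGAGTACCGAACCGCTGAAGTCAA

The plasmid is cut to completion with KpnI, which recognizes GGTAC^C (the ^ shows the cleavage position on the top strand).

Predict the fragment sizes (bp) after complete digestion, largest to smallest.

KpnI sites (GGTACC) start at positions 165, 177.
KpnI cuts after base 5 of each site (before the last base), so after positions 169, 181.
Circular molecule, 2 cuts → 2 fragments:
  170–181 → 12 bp
  182–219 then 1–169 → 38 + 169 = 207 bp
Sorted largest to smallest: 207, 12 bp.

207, 12 bp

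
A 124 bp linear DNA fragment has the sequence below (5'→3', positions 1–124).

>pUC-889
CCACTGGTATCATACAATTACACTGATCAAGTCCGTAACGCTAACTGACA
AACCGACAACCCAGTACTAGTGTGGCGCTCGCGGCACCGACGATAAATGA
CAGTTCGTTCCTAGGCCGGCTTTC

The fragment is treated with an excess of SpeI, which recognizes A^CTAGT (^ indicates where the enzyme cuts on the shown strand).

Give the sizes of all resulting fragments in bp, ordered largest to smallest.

The SpeI site (ACTAGT) starts at position 66.
SpeI cuts after the first base of each site, so after position 66.
Linear molecule, 1 cut → 2 fragments:
  1–66 → 66 bp
  67–124 → 58 bp
Sorted largest to smallest: 66, 58 bp.

66, 58 bp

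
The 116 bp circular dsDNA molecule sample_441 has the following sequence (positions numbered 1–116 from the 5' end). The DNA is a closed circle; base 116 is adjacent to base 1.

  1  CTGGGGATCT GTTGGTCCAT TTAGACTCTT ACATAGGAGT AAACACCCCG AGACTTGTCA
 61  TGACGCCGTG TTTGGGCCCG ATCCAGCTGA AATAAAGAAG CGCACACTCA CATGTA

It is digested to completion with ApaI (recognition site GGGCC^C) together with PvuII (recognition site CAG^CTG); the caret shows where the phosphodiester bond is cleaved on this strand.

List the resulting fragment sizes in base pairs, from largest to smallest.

The ApaI site (GGGCCC) starts at position 74.
ApaI cuts after base 5 of each site (before the last base), so after position 78.
The PvuII site (CAGCTG) starts at position 84.
PvuII cuts after base 3 of each site, so after position 86.
Combined cut positions: 78, 86.
Circular molecule, 2 cuts → 2 fragments:
  79–86 → 8 bp
  87–116 then 1–78 → 30 + 78 = 108 bp
Sorted largest to smallest: 108, 8 bp.

108, 8 bp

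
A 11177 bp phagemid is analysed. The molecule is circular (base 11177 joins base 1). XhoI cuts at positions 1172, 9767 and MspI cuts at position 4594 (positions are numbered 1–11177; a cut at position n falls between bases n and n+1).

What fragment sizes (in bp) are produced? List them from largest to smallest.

5173, 3422, 2582 bp

Combined cut positions (sorted): 1172, 4594, 9767.
Circular molecule, 3 cuts → 3 fragments:
  4594 − 1172 = 3422 bp
  9767 − 4594 = 5173 bp
  wrap: 11177 − 9767 + 1172 = 2582 bp
Sorted largest to smallest: 5173, 3422, 2582 bp.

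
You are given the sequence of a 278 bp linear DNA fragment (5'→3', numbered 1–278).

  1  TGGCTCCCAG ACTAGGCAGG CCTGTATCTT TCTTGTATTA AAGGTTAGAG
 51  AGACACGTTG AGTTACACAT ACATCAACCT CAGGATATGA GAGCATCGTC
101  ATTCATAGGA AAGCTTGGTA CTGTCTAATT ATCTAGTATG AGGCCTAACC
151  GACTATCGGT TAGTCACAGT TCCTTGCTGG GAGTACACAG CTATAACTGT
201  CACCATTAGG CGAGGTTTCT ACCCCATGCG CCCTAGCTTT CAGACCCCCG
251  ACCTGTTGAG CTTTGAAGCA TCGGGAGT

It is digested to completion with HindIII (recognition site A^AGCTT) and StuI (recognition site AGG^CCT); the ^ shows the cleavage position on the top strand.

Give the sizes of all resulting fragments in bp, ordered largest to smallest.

135, 91, 32, 20 bp

The HindIII site (AAGCTT) starts at position 111.
HindIII cuts after the first base of each site, so after position 111.
StuI sites (AGGCCT) start at positions 18, 141.
StuI cuts after base 3 of each site, so after positions 20, 143.
Combined cut positions: 20, 111, 143.
Linear molecule, 3 cuts → 4 fragments:
  1–20 → 20 bp
  21–111 → 91 bp
  112–143 → 32 bp
  144–278 → 135 bp
Sorted largest to smallest: 135, 91, 32, 20 bp.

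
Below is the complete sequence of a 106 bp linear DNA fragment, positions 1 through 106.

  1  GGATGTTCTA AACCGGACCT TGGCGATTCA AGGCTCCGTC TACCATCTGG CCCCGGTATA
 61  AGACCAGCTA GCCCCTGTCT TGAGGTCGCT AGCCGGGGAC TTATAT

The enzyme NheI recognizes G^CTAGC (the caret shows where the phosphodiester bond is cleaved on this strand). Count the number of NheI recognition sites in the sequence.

GCTAGC occurs starting at positions 67, 88.
NheI cuts at 2 sites.

2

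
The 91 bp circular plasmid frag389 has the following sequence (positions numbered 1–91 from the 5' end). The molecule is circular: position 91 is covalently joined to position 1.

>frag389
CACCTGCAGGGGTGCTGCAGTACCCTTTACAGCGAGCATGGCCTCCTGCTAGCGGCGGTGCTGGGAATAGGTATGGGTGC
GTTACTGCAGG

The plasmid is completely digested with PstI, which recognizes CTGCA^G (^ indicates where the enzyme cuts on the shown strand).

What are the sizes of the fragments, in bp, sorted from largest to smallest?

70, 11, 10 bp

PstI sites (CTGCAG) start at positions 4, 15, 85.
PstI cuts after base 5 of each site (before the last base), so after positions 8, 19, 89.
Circular molecule, 3 cuts → 3 fragments:
  9–19 → 11 bp
  20–89 → 70 bp
  90–91 then 1–8 → 2 + 8 = 10 bp
Sorted largest to smallest: 70, 11, 10 bp.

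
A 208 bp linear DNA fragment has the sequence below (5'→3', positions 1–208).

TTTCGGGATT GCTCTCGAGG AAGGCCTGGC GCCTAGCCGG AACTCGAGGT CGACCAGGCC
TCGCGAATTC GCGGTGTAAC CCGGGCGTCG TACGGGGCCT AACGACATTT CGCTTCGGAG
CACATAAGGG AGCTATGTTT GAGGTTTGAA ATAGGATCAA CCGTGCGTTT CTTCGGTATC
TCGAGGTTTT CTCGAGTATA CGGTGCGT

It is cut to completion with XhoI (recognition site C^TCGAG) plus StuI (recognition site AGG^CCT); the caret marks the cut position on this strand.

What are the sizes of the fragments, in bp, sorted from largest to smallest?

122, 19, 17, 15, 14, 11, 10 bp

XhoI sites (CTCGAG) start at positions 14, 43, 180, 191.
XhoI cuts after the first base of each site, so after positions 14, 43, 180, 191.
StuI sites (AGGCCT) start at positions 22, 56.
StuI cuts after base 3 of each site, so after positions 24, 58.
Combined cut positions: 14, 24, 43, 58, 180, 191.
Linear molecule, 6 cuts → 7 fragments:
  1–14 → 14 bp
  15–24 → 10 bp
  25–43 → 19 bp
  44–58 → 15 bp
  59–180 → 122 bp
  181–191 → 11 bp
  192–208 → 17 bp
Sorted largest to smallest: 122, 19, 17, 15, 14, 11, 10 bp.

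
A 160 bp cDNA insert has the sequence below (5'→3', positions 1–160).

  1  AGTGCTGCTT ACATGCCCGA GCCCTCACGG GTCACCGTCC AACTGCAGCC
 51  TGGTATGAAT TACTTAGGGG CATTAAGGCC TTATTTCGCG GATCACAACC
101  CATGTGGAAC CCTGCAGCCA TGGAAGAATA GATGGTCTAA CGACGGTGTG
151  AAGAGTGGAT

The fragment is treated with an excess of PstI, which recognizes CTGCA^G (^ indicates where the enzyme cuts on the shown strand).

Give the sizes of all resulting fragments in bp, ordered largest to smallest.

69, 47, 44 bp

PstI sites (CTGCAG) start at positions 43, 112.
PstI cuts after base 5 of each site (before the last base), so after positions 47, 116.
Linear molecule, 2 cuts → 3 fragments:
  1–47 → 47 bp
  48–116 → 69 bp
  117–160 → 44 bp
Sorted largest to smallest: 69, 47, 44 bp.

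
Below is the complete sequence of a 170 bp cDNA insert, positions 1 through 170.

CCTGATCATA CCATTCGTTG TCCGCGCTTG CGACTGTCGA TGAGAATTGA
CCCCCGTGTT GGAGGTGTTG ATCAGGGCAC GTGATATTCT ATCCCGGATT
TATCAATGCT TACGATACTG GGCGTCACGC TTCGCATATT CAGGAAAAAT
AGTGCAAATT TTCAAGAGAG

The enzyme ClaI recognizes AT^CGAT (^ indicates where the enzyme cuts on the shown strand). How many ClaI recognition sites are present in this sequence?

No occurrence of ATCGAT is present in the sequence.
ClaI does not cut: 0 sites.

0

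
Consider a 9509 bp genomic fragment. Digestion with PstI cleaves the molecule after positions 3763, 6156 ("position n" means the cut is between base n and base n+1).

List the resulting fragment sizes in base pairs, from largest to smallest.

Linear molecule, 2 cuts → 3 fragments:
  3763 − 0 = 3763 bp
  6156 − 3763 = 2393 bp
  9509 − 6156 = 3353 bp
Sorted largest to smallest: 3763, 3353, 2393 bp.

3763, 3353, 2393 bp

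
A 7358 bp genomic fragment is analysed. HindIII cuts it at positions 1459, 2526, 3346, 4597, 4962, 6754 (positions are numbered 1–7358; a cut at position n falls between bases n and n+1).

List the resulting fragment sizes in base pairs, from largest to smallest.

Linear molecule, 6 cuts → 7 fragments:
  1459 − 0 = 1459 bp
  2526 − 1459 = 1067 bp
  3346 − 2526 = 820 bp
  4597 − 3346 = 1251 bp
  4962 − 4597 = 365 bp
  6754 − 4962 = 1792 bp
  7358 − 6754 = 604 bp
Sorted largest to smallest: 1792, 1459, 1251, 1067, 820, 604, 365 bp.

1792, 1459, 1251, 1067, 820, 604, 365 bp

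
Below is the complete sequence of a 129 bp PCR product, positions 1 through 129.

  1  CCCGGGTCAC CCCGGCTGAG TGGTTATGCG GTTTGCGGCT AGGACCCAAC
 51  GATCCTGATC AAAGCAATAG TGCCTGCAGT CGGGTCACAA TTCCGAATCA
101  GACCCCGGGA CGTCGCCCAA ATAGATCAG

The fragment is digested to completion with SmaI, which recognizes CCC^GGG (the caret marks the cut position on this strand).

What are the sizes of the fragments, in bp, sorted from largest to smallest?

103, 23, 3 bp

SmaI sites (CCCGGG) start at positions 1, 104.
SmaI cuts after base 3 of each site, so after positions 3, 106.
Linear molecule, 2 cuts → 3 fragments:
  1–3 → 3 bp
  4–106 → 103 bp
  107–129 → 23 bp
Sorted largest to smallest: 103, 23, 3 bp.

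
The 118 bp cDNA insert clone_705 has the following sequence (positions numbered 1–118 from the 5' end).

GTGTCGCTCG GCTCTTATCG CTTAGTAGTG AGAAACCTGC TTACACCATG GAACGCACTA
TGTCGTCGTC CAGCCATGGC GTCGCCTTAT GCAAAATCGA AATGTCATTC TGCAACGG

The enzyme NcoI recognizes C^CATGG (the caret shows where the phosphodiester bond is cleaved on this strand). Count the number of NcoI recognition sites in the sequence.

CCATGG occurs starting at positions 46, 74.
NcoI cuts at 2 sites.

2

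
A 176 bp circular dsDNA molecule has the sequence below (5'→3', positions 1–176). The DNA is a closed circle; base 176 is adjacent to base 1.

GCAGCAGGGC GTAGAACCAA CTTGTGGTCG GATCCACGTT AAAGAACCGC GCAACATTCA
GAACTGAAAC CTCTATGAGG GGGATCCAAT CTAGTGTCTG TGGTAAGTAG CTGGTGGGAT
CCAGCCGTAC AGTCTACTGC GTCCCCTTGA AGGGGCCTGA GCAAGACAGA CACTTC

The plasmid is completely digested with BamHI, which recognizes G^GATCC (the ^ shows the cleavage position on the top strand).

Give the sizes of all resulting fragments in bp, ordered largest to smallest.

BamHI sites (GGATCC) start at positions 30, 82, 117.
BamHI cuts after the first base of each site, so after positions 30, 82, 117.
Circular molecule, 3 cuts → 3 fragments:
  31–82 → 52 bp
  83–117 → 35 bp
  118–176 then 1–30 → 59 + 30 = 89 bp
Sorted largest to smallest: 89, 52, 35 bp.

89, 52, 35 bp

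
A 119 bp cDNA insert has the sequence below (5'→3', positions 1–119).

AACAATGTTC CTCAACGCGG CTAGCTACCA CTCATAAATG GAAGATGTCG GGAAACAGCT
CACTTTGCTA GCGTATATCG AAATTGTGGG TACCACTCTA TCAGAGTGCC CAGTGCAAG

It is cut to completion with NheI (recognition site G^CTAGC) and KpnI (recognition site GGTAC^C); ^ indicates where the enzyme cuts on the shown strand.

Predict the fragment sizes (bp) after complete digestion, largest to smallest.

NheI sites (GCTAGC) start at positions 20, 67.
NheI cuts after the first base of each site, so after positions 20, 67.
The KpnI site (GGTACC) starts at position 89.
KpnI cuts after base 5 of each site (before the last base), so after position 93.
Combined cut positions: 20, 67, 93.
Linear molecule, 3 cuts → 4 fragments:
  1–20 → 20 bp
  21–67 → 47 bp
  68–93 → 26 bp
  94–119 → 26 bp
Sorted largest to smallest: 47, 26, 26, 20 bp.

47, 26, 26, 20 bp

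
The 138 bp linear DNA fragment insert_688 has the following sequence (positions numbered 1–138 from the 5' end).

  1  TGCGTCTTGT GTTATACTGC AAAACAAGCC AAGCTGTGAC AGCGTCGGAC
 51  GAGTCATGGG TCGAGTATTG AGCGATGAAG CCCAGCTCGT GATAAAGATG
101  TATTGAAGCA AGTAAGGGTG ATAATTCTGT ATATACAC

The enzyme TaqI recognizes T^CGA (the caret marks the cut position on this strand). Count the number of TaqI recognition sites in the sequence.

TCGA occurs starting at position 61.
TaqI cuts at 1 site.

1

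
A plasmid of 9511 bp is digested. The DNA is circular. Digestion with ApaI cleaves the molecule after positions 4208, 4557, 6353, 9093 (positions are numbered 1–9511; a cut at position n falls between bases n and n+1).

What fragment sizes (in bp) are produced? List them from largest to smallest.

4626, 2740, 1796, 349 bp

Circular molecule, 4 cuts → 4 fragments:
  4557 − 4208 = 349 bp
  6353 − 4557 = 1796 bp
  9093 − 6353 = 2740 bp
  wrap: 9511 − 9093 + 4208 = 4626 bp
Sorted largest to smallest: 4626, 2740, 1796, 349 bp.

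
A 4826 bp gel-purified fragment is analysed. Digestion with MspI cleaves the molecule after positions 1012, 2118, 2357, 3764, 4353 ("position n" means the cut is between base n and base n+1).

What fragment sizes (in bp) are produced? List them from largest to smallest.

1407, 1106, 1012, 589, 473, 239 bp

Linear molecule, 5 cuts → 6 fragments:
  1012 − 0 = 1012 bp
  2118 − 1012 = 1106 bp
  2357 − 2118 = 239 bp
  3764 − 2357 = 1407 bp
  4353 − 3764 = 589 bp
  4826 − 4353 = 473 bp
Sorted largest to smallest: 1407, 1106, 1012, 589, 473, 239 bp.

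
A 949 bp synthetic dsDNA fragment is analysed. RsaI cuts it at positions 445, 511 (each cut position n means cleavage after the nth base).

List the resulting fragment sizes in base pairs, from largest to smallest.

445, 438, 66 bp

Linear molecule, 2 cuts → 3 fragments:
  445 − 0 = 445 bp
  511 − 445 = 66 bp
  949 − 511 = 438 bp
Sorted largest to smallest: 445, 438, 66 bp.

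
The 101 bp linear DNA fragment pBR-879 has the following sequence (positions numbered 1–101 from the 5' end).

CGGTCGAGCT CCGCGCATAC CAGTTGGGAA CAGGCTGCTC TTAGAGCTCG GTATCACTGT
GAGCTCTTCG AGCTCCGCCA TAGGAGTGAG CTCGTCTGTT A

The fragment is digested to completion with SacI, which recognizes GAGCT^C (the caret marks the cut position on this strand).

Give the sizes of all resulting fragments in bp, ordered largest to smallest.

38, 18, 17, 10, 9, 9 bp

SacI sites (GAGCTC) start at positions 6, 44, 61, 70, 88.
SacI cuts after base 5 of each site (before the last base), so after positions 10, 48, 65, 74, 92.
Linear molecule, 5 cuts → 6 fragments:
  1–10 → 10 bp
  11–48 → 38 bp
  49–65 → 17 bp
  66–74 → 9 bp
  75–92 → 18 bp
  93–101 → 9 bp
Sorted largest to smallest: 38, 18, 17, 10, 9, 9 bp.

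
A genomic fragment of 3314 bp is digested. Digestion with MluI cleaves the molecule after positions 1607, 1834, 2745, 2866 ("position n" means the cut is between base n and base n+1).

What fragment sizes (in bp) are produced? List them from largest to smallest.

Linear molecule, 4 cuts → 5 fragments:
  1607 − 0 = 1607 bp
  1834 − 1607 = 227 bp
  2745 − 1834 = 911 bp
  2866 − 2745 = 121 bp
  3314 − 2866 = 448 bp
Sorted largest to smallest: 1607, 911, 448, 227, 121 bp.

1607, 911, 448, 227, 121 bp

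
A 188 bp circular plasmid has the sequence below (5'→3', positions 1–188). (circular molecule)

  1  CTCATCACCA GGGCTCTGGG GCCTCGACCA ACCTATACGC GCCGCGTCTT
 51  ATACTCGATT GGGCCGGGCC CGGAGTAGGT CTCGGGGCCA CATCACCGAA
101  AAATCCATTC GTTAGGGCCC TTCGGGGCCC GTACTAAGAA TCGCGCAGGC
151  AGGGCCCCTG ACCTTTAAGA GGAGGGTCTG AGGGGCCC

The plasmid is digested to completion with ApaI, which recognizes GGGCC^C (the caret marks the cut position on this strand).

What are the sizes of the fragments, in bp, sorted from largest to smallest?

ApaI sites (GGGCCC) start at positions 66, 115, 125, 152, 183.
ApaI cuts after base 5 of each site (before the last base), so after positions 70, 119, 129, 156, 187.
Circular molecule, 5 cuts → 5 fragments:
  71–119 → 49 bp
  120–129 → 10 bp
  130–156 → 27 bp
  157–187 → 31 bp
  188–188 then 1–70 → 1 + 70 = 71 bp
Sorted largest to smallest: 71, 49, 31, 27, 10 bp.

71, 49, 31, 27, 10 bp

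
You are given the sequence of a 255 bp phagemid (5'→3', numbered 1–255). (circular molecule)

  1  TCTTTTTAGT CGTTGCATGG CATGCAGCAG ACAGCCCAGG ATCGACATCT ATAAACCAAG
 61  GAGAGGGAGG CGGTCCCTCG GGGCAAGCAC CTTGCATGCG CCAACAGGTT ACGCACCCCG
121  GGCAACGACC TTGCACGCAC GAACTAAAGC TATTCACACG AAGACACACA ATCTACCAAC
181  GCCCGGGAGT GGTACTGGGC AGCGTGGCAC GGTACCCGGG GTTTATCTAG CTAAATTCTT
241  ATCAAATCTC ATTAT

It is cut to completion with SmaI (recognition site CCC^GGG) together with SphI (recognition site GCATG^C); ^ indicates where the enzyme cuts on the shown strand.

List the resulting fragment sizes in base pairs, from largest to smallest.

74, 65, 62, 33, 21 bp

SmaI sites (CCCGGG) start at positions 117, 182, 215.
SmaI cuts after base 3 of each site, so after positions 119, 184, 217.
SphI sites (GCATGC) start at positions 20, 94.
SphI cuts after base 5 of each site (before the last base), so after positions 24, 98.
Combined cut positions: 24, 98, 119, 184, 217.
Circular molecule, 5 cuts → 5 fragments:
  25–98 → 74 bp
  99–119 → 21 bp
  120–184 → 65 bp
  185–217 → 33 bp
  218–255 then 1–24 → 38 + 24 = 62 bp
Sorted largest to smallest: 74, 65, 62, 33, 21 bp.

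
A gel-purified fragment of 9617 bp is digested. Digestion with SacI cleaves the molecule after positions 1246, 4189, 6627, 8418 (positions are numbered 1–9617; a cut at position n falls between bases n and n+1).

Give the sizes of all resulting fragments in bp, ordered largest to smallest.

2943, 2438, 1791, 1246, 1199 bp

Linear molecule, 4 cuts → 5 fragments:
  1246 − 0 = 1246 bp
  4189 − 1246 = 2943 bp
  6627 − 4189 = 2438 bp
  8418 − 6627 = 1791 bp
  9617 − 8418 = 1199 bp
Sorted largest to smallest: 2943, 2438, 1791, 1246, 1199 bp.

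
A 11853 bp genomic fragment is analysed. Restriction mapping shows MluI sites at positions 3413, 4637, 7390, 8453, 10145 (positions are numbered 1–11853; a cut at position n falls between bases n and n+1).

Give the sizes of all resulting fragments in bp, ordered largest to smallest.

Linear molecule, 5 cuts → 6 fragments:
  3413 − 0 = 3413 bp
  4637 − 3413 = 1224 bp
  7390 − 4637 = 2753 bp
  8453 − 7390 = 1063 bp
  10145 − 8453 = 1692 bp
  11853 − 10145 = 1708 bp
Sorted largest to smallest: 3413, 2753, 1708, 1692, 1224, 1063 bp.

3413, 2753, 1708, 1692, 1224, 1063 bp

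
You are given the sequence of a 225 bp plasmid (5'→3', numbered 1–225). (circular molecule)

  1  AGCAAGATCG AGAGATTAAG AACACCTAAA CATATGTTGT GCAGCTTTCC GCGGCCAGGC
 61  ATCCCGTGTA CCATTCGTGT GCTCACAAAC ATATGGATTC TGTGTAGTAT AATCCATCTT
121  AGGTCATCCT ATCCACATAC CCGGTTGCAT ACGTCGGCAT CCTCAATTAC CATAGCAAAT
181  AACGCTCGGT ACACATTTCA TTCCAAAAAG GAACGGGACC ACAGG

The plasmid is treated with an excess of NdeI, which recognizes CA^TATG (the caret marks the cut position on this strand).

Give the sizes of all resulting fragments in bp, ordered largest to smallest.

NdeI sites (CATATG) start at positions 31, 90.
NdeI cuts after base 2 of each site, so after positions 32, 91.
Circular molecule, 2 cuts → 2 fragments:
  33–91 → 59 bp
  92–225 then 1–32 → 134 + 32 = 166 bp
Sorted largest to smallest: 166, 59 bp.

166, 59 bp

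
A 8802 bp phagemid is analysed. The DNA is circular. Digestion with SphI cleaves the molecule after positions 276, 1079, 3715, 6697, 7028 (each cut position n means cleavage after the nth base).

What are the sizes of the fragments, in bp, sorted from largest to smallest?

Circular molecule, 5 cuts → 5 fragments:
  1079 − 276 = 803 bp
  3715 − 1079 = 2636 bp
  6697 − 3715 = 2982 bp
  7028 − 6697 = 331 bp
  wrap: 8802 − 7028 + 276 = 2050 bp
Sorted largest to smallest: 2982, 2636, 2050, 803, 331 bp.

2982, 2636, 2050, 803, 331 bp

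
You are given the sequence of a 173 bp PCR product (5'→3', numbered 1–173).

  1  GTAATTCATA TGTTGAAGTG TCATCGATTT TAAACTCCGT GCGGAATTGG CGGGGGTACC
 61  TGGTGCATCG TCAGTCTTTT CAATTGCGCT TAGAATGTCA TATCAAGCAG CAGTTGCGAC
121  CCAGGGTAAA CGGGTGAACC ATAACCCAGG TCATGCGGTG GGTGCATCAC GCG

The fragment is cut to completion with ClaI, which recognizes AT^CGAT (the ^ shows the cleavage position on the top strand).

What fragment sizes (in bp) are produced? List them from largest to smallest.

The ClaI site (ATCGAT) starts at position 23.
ClaI cuts after base 2 of each site, so after position 24.
Linear molecule, 1 cut → 2 fragments:
  1–24 → 24 bp
  25–173 → 149 bp
Sorted largest to smallest: 149, 24 bp.

149, 24 bp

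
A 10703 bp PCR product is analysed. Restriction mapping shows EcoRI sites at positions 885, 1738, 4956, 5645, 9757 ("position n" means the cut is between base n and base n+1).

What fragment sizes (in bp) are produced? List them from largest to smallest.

4112, 3218, 946, 885, 853, 689 bp

Linear molecule, 5 cuts → 6 fragments:
  885 − 0 = 885 bp
  1738 − 885 = 853 bp
  4956 − 1738 = 3218 bp
  5645 − 4956 = 689 bp
  9757 − 5645 = 4112 bp
  10703 − 9757 = 946 bp
Sorted largest to smallest: 4112, 3218, 946, 885, 853, 689 bp.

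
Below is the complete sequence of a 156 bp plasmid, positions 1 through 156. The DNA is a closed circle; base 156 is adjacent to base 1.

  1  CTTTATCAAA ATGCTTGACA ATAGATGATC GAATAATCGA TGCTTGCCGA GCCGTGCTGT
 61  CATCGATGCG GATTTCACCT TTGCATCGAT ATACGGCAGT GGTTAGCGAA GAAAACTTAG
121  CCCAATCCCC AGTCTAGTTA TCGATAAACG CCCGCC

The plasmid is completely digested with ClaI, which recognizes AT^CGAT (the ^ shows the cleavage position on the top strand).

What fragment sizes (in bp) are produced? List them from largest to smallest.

55, 52, 26, 23 bp

ClaI sites (ATCGAT) start at positions 36, 62, 85, 140.
ClaI cuts after base 2 of each site, so after positions 37, 63, 86, 141.
Circular molecule, 4 cuts → 4 fragments:
  38–63 → 26 bp
  64–86 → 23 bp
  87–141 → 55 bp
  142–156 then 1–37 → 15 + 37 = 52 bp
Sorted largest to smallest: 55, 52, 26, 23 bp.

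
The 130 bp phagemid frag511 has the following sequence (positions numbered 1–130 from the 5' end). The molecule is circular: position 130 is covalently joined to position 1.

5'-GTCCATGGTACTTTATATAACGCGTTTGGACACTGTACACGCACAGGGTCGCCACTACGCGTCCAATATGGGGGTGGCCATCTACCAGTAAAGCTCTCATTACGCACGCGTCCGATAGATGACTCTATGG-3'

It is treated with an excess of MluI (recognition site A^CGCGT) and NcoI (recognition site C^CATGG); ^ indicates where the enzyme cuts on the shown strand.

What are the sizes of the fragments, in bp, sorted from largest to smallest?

MluI sites (ACGCGT) start at positions 20, 57, 106.
MluI cuts after the first base of each site, so after positions 20, 57, 106.
The NcoI site (CCATGG) starts at position 3.
NcoI cuts after the first base of each site, so after position 3.
Combined cut positions: 3, 20, 57, 106.
Circular molecule, 4 cuts → 4 fragments:
  4–20 → 17 bp
  21–57 → 37 bp
  58–106 → 49 bp
  107–130 then 1–3 → 24 + 3 = 27 bp
Sorted largest to smallest: 49, 37, 27, 17 bp.

49, 37, 27, 17 bp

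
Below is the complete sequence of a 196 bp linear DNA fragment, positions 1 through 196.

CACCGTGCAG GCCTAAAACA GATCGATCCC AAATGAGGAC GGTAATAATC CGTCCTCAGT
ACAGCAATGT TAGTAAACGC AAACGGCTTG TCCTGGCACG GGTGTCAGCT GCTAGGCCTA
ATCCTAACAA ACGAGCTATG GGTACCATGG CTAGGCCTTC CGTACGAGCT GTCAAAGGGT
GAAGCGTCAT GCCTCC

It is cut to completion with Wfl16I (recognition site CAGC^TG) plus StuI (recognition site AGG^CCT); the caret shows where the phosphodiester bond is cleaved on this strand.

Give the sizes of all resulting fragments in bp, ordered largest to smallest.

The Wfl16I site (CAGCTG) starts at position 106.
Wfl16I cuts after base 4 of each site, so after position 109.
StuI sites (AGGCCT) start at positions 9, 114, 153.
StuI cuts after base 3 of each site, so after positions 11, 116, 155.
Combined cut positions: 11, 109, 116, 155.
Linear molecule, 4 cuts → 5 fragments:
  1–11 → 11 bp
  12–109 → 98 bp
  110–116 → 7 bp
  117–155 → 39 bp
  156–196 → 41 bp
Sorted largest to smallest: 98, 41, 39, 11, 7 bp.

98, 41, 39, 11, 7 bp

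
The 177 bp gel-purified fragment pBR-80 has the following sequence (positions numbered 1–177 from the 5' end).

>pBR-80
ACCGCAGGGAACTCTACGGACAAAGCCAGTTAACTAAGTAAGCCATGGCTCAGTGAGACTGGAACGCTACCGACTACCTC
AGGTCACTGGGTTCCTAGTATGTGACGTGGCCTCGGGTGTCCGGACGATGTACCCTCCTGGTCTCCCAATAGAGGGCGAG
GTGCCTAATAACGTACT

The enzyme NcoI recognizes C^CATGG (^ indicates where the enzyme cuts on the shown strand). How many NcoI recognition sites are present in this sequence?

1

CCATGG occurs starting at position 43.
NcoI cuts at 1 site.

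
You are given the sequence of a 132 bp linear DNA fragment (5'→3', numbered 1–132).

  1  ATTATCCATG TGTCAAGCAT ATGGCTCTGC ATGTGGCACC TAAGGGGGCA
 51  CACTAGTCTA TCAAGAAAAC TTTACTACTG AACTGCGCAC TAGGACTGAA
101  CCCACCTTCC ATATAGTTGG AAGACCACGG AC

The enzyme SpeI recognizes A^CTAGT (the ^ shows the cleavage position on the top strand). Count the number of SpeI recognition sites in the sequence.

ACTAGT occurs starting at position 52.
SpeI cuts at 1 site.

1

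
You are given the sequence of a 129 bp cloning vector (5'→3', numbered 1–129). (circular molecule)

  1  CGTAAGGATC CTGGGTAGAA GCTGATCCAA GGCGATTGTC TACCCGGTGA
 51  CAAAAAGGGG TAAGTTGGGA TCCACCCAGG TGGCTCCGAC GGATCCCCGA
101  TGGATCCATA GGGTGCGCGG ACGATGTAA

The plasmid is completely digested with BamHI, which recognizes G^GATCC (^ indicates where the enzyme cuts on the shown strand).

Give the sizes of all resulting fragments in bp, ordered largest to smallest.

BamHI sites (GGATCC) start at positions 6, 68, 91, 102.
BamHI cuts after the first base of each site, so after positions 6, 68, 91, 102.
Circular molecule, 4 cuts → 4 fragments:
  7–68 → 62 bp
  69–91 → 23 bp
  92–102 → 11 bp
  103–129 then 1–6 → 27 + 6 = 33 bp
Sorted largest to smallest: 62, 33, 23, 11 bp.

62, 33, 23, 11 bp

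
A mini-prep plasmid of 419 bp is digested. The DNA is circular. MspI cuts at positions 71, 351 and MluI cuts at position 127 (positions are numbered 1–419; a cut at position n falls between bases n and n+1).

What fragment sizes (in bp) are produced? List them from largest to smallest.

Combined cut positions (sorted): 71, 127, 351.
Circular molecule, 3 cuts → 3 fragments:
  127 − 71 = 56 bp
  351 − 127 = 224 bp
  wrap: 419 − 351 + 71 = 139 bp
Sorted largest to smallest: 224, 139, 56 bp.

224, 139, 56 bp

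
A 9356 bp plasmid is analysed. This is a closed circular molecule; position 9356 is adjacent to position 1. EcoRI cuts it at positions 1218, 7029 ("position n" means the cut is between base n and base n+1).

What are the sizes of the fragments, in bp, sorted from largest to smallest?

5811, 3545 bp

Circular molecule, 2 cuts → 2 fragments:
  7029 − 1218 = 5811 bp
  wrap: 9356 − 7029 + 1218 = 3545 bp
Sorted largest to smallest: 5811, 3545 bp.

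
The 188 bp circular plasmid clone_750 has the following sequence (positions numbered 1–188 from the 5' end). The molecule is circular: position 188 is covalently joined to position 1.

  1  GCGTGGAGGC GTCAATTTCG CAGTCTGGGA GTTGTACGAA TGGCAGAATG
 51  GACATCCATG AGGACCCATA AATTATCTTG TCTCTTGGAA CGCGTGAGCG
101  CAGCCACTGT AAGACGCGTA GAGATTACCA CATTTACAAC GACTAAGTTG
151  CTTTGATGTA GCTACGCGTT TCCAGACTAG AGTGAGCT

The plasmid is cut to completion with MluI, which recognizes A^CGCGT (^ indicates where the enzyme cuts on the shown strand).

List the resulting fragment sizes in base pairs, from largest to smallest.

MluI sites (ACGCGT) start at positions 90, 114, 164.
MluI cuts after the first base of each site, so after positions 90, 114, 164.
Circular molecule, 3 cuts → 3 fragments:
  91–114 → 24 bp
  115–164 → 50 bp
  165–188 then 1–90 → 24 + 90 = 114 bp
Sorted largest to smallest: 114, 50, 24 bp.

114, 50, 24 bp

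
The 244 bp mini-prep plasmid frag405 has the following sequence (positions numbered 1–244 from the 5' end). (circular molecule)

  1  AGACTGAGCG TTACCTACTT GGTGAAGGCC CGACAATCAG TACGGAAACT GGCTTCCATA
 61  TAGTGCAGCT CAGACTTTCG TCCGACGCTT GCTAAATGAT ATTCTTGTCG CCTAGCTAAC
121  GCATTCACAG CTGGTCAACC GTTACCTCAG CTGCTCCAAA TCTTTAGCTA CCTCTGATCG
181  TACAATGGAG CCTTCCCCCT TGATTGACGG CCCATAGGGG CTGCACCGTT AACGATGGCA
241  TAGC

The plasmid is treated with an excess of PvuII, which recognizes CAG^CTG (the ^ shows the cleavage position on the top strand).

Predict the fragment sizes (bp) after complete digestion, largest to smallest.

PvuII sites (CAGCTG) start at positions 128, 148.
PvuII cuts after base 3 of each site, so after positions 130, 150.
Circular molecule, 2 cuts → 2 fragments:
  131–150 → 20 bp
  151–244 then 1–130 → 94 + 130 = 224 bp
Sorted largest to smallest: 224, 20 bp.

224, 20 bp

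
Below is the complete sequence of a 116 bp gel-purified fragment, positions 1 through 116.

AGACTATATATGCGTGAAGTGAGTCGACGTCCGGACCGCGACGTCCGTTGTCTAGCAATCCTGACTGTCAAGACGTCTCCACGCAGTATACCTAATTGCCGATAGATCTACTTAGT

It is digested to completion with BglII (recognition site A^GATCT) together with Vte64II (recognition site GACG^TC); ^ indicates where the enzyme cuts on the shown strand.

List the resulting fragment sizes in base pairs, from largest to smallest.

The BglII site (AGATCT) starts at position 104.
BglII cuts after the first base of each site, so after position 104.
Vte64II sites (GACGTC) start at positions 26, 40, 72.
Vte64II cuts after base 4 of each site, so after positions 29, 43, 75.
Combined cut positions: 29, 43, 75, 104.
Linear molecule, 4 cuts → 5 fragments:
  1–29 → 29 bp
  30–43 → 14 bp
  44–75 → 32 bp
  76–104 → 29 bp
  105–116 → 12 bp
Sorted largest to smallest: 32, 29, 29, 14, 12 bp.

32, 29, 29, 14, 12 bp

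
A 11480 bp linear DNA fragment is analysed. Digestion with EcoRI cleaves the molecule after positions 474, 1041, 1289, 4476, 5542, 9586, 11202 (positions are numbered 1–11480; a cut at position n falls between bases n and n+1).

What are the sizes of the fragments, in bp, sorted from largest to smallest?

Linear molecule, 7 cuts → 8 fragments:
  474 − 0 = 474 bp
  1041 − 474 = 567 bp
  1289 − 1041 = 248 bp
  4476 − 1289 = 3187 bp
  5542 − 4476 = 1066 bp
  9586 − 5542 = 4044 bp
  11202 − 9586 = 1616 bp
  11480 − 11202 = 278 bp
Sorted largest to smallest: 4044, 3187, 1616, 1066, 567, 474, 278, 248 bp.

4044, 3187, 1616, 1066, 567, 474, 278, 248 bp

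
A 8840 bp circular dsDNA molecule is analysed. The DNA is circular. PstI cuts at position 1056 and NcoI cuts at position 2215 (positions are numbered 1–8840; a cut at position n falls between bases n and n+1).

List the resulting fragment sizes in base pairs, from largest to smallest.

Combined cut positions (sorted): 1056, 2215.
Circular molecule, 2 cuts → 2 fragments:
  2215 − 1056 = 1159 bp
  wrap: 8840 − 2215 + 1056 = 7681 bp
Sorted largest to smallest: 7681, 1159 bp.

7681, 1159 bp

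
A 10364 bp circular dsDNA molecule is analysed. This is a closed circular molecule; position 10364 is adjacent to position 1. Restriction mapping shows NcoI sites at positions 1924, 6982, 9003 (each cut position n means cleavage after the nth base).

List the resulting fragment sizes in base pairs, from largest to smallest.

Circular molecule, 3 cuts → 3 fragments:
  6982 − 1924 = 5058 bp
  9003 − 6982 = 2021 bp
  wrap: 10364 − 9003 + 1924 = 3285 bp
Sorted largest to smallest: 5058, 3285, 2021 bp.

5058, 3285, 2021 bp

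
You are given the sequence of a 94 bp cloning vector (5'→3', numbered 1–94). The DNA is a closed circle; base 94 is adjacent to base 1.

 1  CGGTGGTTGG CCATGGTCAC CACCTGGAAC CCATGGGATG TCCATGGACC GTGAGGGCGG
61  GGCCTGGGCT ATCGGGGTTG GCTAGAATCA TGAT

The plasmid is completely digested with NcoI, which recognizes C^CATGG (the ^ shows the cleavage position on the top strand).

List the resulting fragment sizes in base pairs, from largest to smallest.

NcoI sites (CCATGG) start at positions 11, 31, 42.
NcoI cuts after the first base of each site, so after positions 11, 31, 42.
Circular molecule, 3 cuts → 3 fragments:
  12–31 → 20 bp
  32–42 → 11 bp
  43–94 then 1–11 → 52 + 11 = 63 bp
Sorted largest to smallest: 63, 20, 11 bp.

63, 20, 11 bp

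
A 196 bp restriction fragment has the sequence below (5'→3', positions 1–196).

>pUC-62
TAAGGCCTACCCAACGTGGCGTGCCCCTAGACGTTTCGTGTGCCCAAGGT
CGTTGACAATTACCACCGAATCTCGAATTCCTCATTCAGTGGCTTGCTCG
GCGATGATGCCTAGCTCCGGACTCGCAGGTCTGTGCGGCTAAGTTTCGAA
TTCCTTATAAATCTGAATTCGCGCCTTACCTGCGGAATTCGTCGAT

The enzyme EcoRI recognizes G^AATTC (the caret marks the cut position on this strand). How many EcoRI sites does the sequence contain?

GAATTC occurs starting at positions 75, 148, 165, 185.
EcoRI cuts at 4 sites.

4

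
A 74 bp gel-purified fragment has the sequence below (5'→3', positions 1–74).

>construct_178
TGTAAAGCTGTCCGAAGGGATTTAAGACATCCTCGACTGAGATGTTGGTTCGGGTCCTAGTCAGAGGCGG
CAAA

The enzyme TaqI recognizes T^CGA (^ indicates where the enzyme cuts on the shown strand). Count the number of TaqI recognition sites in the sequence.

TCGA occurs starting at position 33.
TaqI cuts at 1 site.

1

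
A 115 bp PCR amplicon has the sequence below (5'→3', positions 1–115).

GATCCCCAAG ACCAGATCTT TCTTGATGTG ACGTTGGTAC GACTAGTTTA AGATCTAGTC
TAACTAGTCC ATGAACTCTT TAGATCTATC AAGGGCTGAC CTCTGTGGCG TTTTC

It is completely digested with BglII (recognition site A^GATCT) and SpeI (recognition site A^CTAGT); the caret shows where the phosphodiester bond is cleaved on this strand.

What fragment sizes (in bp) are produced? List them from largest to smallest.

BglII sites (AGATCT) start at positions 14, 51, 82.
BglII cuts after the first base of each site, so after positions 14, 51, 82.
SpeI sites (ACTAGT) start at positions 42, 63.
SpeI cuts after the first base of each site, so after positions 42, 63.
Combined cut positions: 14, 42, 51, 63, 82.
Linear molecule, 5 cuts → 6 fragments:
  1–14 → 14 bp
  15–42 → 28 bp
  43–51 → 9 bp
  52–63 → 12 bp
  64–82 → 19 bp
  83–115 → 33 bp
Sorted largest to smallest: 33, 28, 19, 14, 12, 9 bp.

33, 28, 19, 14, 12, 9 bp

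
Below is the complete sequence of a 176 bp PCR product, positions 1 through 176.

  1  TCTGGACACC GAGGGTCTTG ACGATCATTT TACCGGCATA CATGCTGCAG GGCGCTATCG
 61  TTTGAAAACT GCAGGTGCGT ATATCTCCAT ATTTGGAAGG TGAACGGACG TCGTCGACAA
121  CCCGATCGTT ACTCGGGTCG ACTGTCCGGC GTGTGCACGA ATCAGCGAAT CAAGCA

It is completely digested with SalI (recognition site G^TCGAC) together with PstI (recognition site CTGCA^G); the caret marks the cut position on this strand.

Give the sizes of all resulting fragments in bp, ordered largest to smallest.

SalI sites (GTCGAC) start at positions 113, 137.
SalI cuts after the first base of each site, so after positions 113, 137.
PstI sites (CTGCAG) start at positions 45, 69.
PstI cuts after base 5 of each site (before the last base), so after positions 49, 73.
Combined cut positions: 49, 73, 113, 137.
Linear molecule, 4 cuts → 5 fragments:
  1–49 → 49 bp
  50–73 → 24 bp
  74–113 → 40 bp
  114–137 → 24 bp
  138–176 → 39 bp
Sorted largest to smallest: 49, 40, 39, 24, 24 bp.

49, 40, 39, 24, 24 bp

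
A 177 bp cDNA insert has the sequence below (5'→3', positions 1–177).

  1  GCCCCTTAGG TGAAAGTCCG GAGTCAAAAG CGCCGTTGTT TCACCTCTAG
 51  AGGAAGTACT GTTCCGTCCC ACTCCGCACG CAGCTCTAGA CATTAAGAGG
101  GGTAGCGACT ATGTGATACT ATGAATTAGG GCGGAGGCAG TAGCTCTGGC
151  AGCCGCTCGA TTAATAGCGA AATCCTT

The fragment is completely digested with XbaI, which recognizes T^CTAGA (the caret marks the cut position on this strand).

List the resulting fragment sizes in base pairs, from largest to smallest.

92, 46, 39 bp

XbaI sites (TCTAGA) start at positions 46, 85.
XbaI cuts after the first base of each site, so after positions 46, 85.
Linear molecule, 2 cuts → 3 fragments:
  1–46 → 46 bp
  47–85 → 39 bp
  86–177 → 92 bp
Sorted largest to smallest: 92, 46, 39 bp.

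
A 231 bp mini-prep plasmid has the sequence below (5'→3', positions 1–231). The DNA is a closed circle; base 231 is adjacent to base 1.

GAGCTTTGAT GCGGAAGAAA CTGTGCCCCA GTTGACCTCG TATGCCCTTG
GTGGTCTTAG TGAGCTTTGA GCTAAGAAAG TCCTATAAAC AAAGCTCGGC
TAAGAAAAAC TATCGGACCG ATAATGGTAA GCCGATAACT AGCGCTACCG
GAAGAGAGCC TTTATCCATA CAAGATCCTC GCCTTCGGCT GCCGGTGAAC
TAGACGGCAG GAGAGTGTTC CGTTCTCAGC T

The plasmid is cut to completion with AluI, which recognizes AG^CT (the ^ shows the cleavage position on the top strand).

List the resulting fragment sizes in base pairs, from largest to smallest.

AluI sites (AGCT) start at positions 2, 63, 70, 93, 228.
AluI cuts after base 2 of each site, so after positions 3, 64, 71, 94, 229.
Circular molecule, 5 cuts → 5 fragments:
  4–64 → 61 bp
  65–71 → 7 bp
  72–94 → 23 bp
  95–229 → 135 bp
  230–231 then 1–3 → 2 + 3 = 5 bp
Sorted largest to smallest: 135, 61, 23, 7, 5 bp.

135, 61, 23, 7, 5 bp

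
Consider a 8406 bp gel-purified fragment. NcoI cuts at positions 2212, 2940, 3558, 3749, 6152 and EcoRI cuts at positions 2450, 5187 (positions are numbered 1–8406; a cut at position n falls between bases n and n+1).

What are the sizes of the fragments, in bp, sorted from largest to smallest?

2254, 2212, 1438, 965, 618, 490, 238, 191 bp

Combined cut positions (sorted): 2212, 2450, 2940, 3558, 3749, 5187, 6152.
Linear molecule, 7 cuts → 8 fragments:
  2212 − 0 = 2212 bp
  2450 − 2212 = 238 bp
  2940 − 2450 = 490 bp
  3558 − 2940 = 618 bp
  3749 − 3558 = 191 bp
  5187 − 3749 = 1438 bp
  6152 − 5187 = 965 bp
  8406 − 6152 = 2254 bp
Sorted largest to smallest: 2254, 2212, 1438, 965, 618, 490, 238, 191 bp.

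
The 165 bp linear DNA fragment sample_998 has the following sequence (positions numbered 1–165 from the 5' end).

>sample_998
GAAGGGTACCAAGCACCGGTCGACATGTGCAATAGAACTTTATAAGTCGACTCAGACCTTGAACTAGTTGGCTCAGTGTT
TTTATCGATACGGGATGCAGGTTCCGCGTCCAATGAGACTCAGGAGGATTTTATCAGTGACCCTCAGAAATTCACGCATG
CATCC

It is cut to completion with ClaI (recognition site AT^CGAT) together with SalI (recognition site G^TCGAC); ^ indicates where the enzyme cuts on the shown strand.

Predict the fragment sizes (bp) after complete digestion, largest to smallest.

80, 39, 27, 19 bp

The ClaI site (ATCGAT) starts at position 84.
ClaI cuts after base 2 of each site, so after position 85.
SalI sites (GTCGAC) start at positions 19, 46.
SalI cuts after the first base of each site, so after positions 19, 46.
Combined cut positions: 19, 46, 85.
Linear molecule, 3 cuts → 4 fragments:
  1–19 → 19 bp
  20–46 → 27 bp
  47–85 → 39 bp
  86–165 → 80 bp
Sorted largest to smallest: 80, 39, 27, 19 bp.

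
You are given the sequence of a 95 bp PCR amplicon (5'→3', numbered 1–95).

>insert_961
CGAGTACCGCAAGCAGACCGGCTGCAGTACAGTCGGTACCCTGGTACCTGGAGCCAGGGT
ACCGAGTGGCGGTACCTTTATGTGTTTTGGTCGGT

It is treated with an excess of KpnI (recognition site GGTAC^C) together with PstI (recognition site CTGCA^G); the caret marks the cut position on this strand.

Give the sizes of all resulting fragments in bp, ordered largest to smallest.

26, 20, 15, 13, 13, 8 bp

KpnI sites (GGTACC) start at positions 35, 43, 58, 71.
KpnI cuts after base 5 of each site (before the last base), so after positions 39, 47, 62, 75.
The PstI site (CTGCAG) starts at position 22.
PstI cuts after base 5 of each site (before the last base), so after position 26.
Combined cut positions: 26, 39, 47, 62, 75.
Linear molecule, 5 cuts → 6 fragments:
  1–26 → 26 bp
  27–39 → 13 bp
  40–47 → 8 bp
  48–62 → 15 bp
  63–75 → 13 bp
  76–95 → 20 bp
Sorted largest to smallest: 26, 20, 15, 13, 13, 8 bp.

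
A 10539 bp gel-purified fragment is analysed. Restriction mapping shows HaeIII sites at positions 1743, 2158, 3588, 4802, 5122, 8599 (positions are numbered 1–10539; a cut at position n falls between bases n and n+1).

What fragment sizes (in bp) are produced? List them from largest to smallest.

Linear molecule, 6 cuts → 7 fragments:
  1743 − 0 = 1743 bp
  2158 − 1743 = 415 bp
  3588 − 2158 = 1430 bp
  4802 − 3588 = 1214 bp
  5122 − 4802 = 320 bp
  8599 − 5122 = 3477 bp
  10539 − 8599 = 1940 bp
Sorted largest to smallest: 3477, 1940, 1743, 1430, 1214, 415, 320 bp.

3477, 1940, 1743, 1430, 1214, 415, 320 bp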